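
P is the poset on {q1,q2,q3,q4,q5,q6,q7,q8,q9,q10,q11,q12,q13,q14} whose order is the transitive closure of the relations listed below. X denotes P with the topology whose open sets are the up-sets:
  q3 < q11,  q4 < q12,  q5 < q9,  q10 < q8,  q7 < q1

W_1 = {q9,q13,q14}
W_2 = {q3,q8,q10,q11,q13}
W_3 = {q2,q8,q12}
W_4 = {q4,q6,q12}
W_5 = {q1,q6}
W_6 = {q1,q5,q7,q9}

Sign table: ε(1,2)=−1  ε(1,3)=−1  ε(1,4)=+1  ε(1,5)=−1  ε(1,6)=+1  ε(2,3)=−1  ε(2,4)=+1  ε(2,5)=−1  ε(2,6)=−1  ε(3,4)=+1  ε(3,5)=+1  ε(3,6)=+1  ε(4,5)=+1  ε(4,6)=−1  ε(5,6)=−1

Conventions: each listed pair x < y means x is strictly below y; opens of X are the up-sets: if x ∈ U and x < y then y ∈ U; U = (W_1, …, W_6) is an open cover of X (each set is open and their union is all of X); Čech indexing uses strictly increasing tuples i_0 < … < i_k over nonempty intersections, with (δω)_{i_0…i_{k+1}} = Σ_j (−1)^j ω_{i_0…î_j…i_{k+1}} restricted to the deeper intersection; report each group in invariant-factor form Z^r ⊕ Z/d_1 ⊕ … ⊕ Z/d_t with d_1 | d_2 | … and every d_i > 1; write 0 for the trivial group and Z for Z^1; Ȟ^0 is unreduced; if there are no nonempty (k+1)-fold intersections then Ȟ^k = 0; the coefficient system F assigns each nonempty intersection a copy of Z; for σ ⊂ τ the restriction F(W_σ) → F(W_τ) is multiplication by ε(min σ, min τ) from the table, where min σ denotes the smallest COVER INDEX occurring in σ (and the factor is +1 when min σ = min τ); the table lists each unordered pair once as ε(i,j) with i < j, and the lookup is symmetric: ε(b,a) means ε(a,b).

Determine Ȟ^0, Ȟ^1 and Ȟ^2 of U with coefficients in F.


nerve simplices:
  W12={q13} W16={q9} W23={q8} W34={q12} W45={q6} W56={q1}
C dims 6,6; δ0: rk 6, SNF 1^5·2
degree 0: 6−6−0 = 0 → Ȟ^0 ≅ 0
degree 1: 6−0−6 = 0 plus torsion [2] → Ȟ^1 ≅ Z/2
degree 2: 0−0−0 = 0 → Ȟ^2 ≅ 0

Ȟ^0(U;F) ≅ 0, Ȟ^1(U;F) ≅ Z/2 and Ȟ^2(U;F) ≅ 0


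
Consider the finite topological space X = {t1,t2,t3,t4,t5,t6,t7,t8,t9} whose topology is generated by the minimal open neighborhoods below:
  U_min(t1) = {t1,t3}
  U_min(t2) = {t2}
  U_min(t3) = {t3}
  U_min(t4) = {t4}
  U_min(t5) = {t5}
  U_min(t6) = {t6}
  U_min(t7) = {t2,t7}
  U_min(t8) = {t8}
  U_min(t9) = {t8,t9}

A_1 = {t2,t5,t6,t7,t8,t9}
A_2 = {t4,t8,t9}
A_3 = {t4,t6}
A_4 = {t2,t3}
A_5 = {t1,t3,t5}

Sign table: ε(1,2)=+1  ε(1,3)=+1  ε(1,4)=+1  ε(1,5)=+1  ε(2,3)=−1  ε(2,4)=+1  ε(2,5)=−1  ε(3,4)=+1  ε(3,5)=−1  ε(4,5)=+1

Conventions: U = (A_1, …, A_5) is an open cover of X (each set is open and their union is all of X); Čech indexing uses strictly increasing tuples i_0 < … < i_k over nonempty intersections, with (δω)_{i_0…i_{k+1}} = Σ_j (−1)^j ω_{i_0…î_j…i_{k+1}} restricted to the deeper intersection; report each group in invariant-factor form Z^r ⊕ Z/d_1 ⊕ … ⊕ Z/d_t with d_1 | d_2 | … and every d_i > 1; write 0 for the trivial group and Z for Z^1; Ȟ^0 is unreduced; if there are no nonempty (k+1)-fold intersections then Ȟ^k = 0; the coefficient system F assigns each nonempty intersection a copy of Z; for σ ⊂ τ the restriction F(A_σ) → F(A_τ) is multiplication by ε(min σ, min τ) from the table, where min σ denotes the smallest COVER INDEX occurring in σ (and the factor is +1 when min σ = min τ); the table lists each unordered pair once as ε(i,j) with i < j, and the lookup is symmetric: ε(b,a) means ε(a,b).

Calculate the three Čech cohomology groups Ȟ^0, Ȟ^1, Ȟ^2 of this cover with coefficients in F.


cover nerve:
  A12={t8,t9} A13={t6} A14={t2} A15={t5} A23={t4} A45={t3}
C dims 5,6; δ0: rk 5, SNF 1^4·2
Ȟ^0: (5−5)−0=0 ⇒ 0
Ȟ^1: (6−0)−5=1 plus torsion [2] ⇒ Z ⊕ Z/2
Ȟ^2: (0−0)−0=0 ⇒ 0

Ȟ^0 = 0, Ȟ^1 = Z ⊕ Z/2, Ȟ^2 = 0


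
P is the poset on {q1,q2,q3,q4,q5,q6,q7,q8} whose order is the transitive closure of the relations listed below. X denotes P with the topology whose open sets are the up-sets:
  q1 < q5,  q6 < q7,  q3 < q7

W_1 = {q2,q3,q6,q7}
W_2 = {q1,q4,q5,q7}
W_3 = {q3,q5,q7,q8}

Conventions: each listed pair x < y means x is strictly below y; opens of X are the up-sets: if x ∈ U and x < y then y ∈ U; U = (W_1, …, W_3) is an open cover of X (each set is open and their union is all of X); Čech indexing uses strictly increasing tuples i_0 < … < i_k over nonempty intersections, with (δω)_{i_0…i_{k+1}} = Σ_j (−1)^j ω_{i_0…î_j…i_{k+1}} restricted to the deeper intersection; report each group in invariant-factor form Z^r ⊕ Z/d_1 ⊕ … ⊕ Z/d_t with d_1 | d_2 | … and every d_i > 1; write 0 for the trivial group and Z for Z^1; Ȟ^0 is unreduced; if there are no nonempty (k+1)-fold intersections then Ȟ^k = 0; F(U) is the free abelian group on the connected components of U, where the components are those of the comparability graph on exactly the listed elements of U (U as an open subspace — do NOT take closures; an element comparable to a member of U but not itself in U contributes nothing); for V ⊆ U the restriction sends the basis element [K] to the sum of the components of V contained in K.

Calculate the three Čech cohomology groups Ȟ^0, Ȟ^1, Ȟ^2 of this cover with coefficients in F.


nerve simplices:
  W12={q7} W13={q3,q7} W23={q5,q7}
  W123={q7}
components per intersection:
  W1: {q2} {q3,q6,q7}
  W2: {q1,q5} {q4} {q7}
  W3: {q3,q7} {q5} {q8}
  W12: {q7}
  W13: {q3,q7}
  W23: {q5} {q7}
  W123: {q7}
C dims 8,4,1; δ0: rk 3, SNF 1^3; δ1: rk 1, SNF 1^1
degree 0: 8−3−0 = 5 → Ȟ^0 ≅ Z^5
degree 1: 4−1−3 = 0 → Ȟ^1 ≅ 0
degree 2: 1−0−1 = 0 → Ȟ^2 ≅ 0

Ȟ^0(U;F) ≅ Z^5, Ȟ^1(U;F) ≅ 0 and Ȟ^2(U;F) ≅ 0


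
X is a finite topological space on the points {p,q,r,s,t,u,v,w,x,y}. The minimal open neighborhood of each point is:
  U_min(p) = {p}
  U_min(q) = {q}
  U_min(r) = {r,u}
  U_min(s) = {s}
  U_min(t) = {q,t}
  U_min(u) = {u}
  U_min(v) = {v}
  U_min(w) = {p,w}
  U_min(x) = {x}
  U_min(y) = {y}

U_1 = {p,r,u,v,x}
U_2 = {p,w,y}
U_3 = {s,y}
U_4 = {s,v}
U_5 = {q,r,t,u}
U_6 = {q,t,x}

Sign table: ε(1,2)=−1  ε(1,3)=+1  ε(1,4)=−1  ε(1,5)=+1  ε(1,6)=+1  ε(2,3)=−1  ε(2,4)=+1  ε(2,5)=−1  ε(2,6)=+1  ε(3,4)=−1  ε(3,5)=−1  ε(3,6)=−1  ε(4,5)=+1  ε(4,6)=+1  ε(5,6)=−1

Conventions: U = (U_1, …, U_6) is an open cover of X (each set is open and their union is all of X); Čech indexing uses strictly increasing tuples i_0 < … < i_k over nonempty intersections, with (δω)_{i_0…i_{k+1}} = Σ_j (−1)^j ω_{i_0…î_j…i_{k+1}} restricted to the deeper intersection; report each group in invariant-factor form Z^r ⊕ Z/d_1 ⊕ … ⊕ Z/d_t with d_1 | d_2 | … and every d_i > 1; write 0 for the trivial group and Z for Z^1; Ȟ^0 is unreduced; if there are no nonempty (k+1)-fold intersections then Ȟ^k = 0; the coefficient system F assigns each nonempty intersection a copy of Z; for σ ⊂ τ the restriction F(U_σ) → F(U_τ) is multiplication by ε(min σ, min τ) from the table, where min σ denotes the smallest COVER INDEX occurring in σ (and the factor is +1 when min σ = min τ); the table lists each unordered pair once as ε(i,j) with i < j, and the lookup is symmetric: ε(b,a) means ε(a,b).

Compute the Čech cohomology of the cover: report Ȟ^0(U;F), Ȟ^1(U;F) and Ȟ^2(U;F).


Ȟ^0 = 0, Ȟ^1 = Z ⊕ Z/2 and Ȟ^2 = 0

nonempty intersections:
  U12={p} U14={v} U15={r,u} U16={x} U23={y} U34={s} U56={q,t}
C dims 6,7; δ0: rk 6, SNF 1^5·2
Ȟ^0: (6−6)−0=0 ⇒ 0
Ȟ^1: (7−0)−6=1 plus torsion [2] ⇒ Z ⊕ Z/2
Ȟ^2: (0−0)−0=0 ⇒ 0


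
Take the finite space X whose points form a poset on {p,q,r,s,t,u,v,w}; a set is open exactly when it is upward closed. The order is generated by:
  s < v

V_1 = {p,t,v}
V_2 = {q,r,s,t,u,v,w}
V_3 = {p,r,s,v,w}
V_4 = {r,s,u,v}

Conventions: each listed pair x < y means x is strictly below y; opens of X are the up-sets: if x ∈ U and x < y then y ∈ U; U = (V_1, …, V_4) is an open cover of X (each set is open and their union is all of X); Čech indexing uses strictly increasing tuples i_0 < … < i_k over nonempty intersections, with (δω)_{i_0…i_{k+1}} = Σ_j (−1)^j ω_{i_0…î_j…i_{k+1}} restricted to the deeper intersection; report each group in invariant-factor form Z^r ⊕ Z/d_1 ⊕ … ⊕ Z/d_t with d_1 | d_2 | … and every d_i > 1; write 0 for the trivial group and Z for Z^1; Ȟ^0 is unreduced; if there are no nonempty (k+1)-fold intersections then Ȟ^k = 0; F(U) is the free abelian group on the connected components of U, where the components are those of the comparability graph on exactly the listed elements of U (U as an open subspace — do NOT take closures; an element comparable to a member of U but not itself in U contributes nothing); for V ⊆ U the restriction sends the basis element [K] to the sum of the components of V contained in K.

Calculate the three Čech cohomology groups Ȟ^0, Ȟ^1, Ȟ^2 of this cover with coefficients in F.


nerve of the cover:
  V12={t,v} V13={p,v} V14={v} V23={r,s,v,w} V24={r,s,u,v} V34={r,s,v}
  V123={v} V124={v} V134={v} V234={r,s,v}
  V1234={v}
components per intersection:
  V1: {p} {t} {v}
  V2: {q} {r} {s,v} {t} {u} {w}
  V3: {p} {r} {s,v} {w}
  V4: {r} {s,v} {u}
  V12: {t} {v}
  V13: {p} {v}
  V14: {v}
  V23: {r} {s,v} {w}
  V24: {r} {s,v} {u}
  V34: {r} {s,v}
  V123: {v}
  V124: {v}
  V134: {v}
  V234: {r} {s,v}
  V1234: {v}
C dims 16,13,5,1; δ0: rk 9, SNF 1^9; δ1: rk 4, SNF 1^4; δ2: rk 1, SNF 1^1
Ȟ^0 = (16 − 9) − 0 = 7, so Ȟ^0 ≅ Z^7
Ȟ^1 = (13 − 4) − 9 = 0, so Ȟ^1 ≅ 0
Ȟ^2 = (5 − 1) − 4 = 0, so Ȟ^2 ≅ 0

Ȟ^0 ≅ Z^7,  Ȟ^1 ≅ 0,  Ȟ^2 ≅ 0


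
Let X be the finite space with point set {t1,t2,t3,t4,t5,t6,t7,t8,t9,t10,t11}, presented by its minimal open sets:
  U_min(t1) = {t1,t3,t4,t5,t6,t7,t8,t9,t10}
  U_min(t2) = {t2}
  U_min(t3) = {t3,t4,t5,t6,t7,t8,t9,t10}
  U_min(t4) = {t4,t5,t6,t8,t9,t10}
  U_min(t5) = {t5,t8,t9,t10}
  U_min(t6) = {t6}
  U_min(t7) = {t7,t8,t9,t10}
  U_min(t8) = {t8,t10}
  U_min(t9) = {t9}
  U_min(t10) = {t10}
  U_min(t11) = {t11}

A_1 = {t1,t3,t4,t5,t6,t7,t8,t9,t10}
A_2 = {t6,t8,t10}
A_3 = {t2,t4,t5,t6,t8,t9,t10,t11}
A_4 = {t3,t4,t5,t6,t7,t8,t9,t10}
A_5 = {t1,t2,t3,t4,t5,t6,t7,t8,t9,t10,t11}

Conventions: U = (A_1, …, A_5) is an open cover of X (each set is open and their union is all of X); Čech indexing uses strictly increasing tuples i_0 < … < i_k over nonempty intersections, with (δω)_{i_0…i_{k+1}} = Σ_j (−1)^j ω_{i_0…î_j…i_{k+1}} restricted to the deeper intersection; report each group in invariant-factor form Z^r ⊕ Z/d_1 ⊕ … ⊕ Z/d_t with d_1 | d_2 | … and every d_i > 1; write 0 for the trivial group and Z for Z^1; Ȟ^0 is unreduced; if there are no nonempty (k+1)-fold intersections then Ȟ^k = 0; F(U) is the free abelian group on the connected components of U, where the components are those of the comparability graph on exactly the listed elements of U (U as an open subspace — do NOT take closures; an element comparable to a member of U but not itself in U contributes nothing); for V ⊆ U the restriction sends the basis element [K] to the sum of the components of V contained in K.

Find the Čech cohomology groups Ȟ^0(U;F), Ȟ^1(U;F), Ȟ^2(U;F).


intersection data:
  A12={t6,t8,t10} A13={t4,t5,t6,t8,t9,t10} A14={t3,t4,t5,t6,t7,t8,t9,t10} A15={t1,t3,t4,t5,t6,t7,t8,t9,t10} A23={t6,t8,t10} A24={t6,t8,t10} A25={t6,t8,t10} A34={t4,t5,t6,t8,t9,t10} A35={t2,t4,t5,t6,t8,t9,t10,t11} A45={t3,t4,t5,t6,t7,t8,t9,t10}
  A123={t6,t8,t10} A124={t6,t8,t10} A125={t6,t8,t10} A134={t4,t5,t6,t8,t9,t10} A135={t4,t5,t6,t8,t9,t10} A145={t3,t4,t5,t6,t7,t8,t9,t10} A234={t6,t8,t10} A235={t6,t8,t10} A245={t6,t8,t10} A345={t4,t5,t6,t8,t9,t10}
  A1234={t6,t8,t10} A1235={t6,t8,t10} A1245={t6,t8,t10} A1345={t4,t5,t6,t8,t9,t10} A2345={t6,t8,t10}
  A12345={t6,t8,t10}
components per intersection:
  A1: {t1,t3,t4,t5,t6,t7,t8,t9,t10}
  A2: {t6} {t8,t10}
  A3: {t2} {t4,t5,t6,t8,t9,t10} {t11}
  A4: {t3,t4,t5,t6,t7,t8,t9,t10}
  A5: {t1,t3,t4,t5,t6,t7,t8,t9,t10} {t2} {t11}
  A12: {t6} {t8,t10}
  A13: {t4,t5,t6,t8,t9,t10}
  A14: {t3,t4,t5,t6,t7,t8,t9,t10}
  A15: {t1,t3,t4,t5,t6,t7,t8,t9,t10}
  A23: {t6} {t8,t10}
  A24: {t6} {t8,t10}
  A25: {t6} {t8,t10}
  A34: {t4,t5,t6,t8,t9,t10}
  A35: {t2} {t4,t5,t6,t8,t9,t10} {t11}
  A45: {t3,t4,t5,t6,t7,t8,t9,t10}
  A123: {t6} {t8,t10}
  A124: {t6} {t8,t10}
  A125: {t6} {t8,t10}
  A134: {t4,t5,t6,t8,t9,t10}
  A135: {t4,t5,t6,t8,t9,t10}
  A145: {t3,t4,t5,t6,t7,t8,t9,t10}
  A234: {t6} {t8,t10}
  A235: {t6} {t8,t10}
  A245: {t6} {t8,t10}
  A345: {t4,t5,t6,t8,t9,t10}
  A1234: {t6} {t8,t10}
  A1235: {t6} {t8,t10}
  A1245: {t6} {t8,t10}
  A1345: {t4,t5,t6,t8,t9,t10}
  A2345: {t6} {t8,t10}
  A12345: {t6} {t8,t10}
C dims 10,16,16,9; δ0: rk 7, SNF 1^7; δ1: rk 9, SNF 1^9; δ2: rk 7, SNF 1^7
Ȟ^0 = (10 − 7) − 0 = 3, so Ȟ^0 ≅ Z^3
Ȟ^1 = (16 − 9) − 7 = 0, so Ȟ^1 ≅ 0
Ȟ^2 = (16 − 7) − 9 = 0, so Ȟ^2 ≅ 0

Ȟ^0(U;F) ≅ Z^3, Ȟ^1(U;F) ≅ 0, Ȟ^2(U;F) ≅ 0


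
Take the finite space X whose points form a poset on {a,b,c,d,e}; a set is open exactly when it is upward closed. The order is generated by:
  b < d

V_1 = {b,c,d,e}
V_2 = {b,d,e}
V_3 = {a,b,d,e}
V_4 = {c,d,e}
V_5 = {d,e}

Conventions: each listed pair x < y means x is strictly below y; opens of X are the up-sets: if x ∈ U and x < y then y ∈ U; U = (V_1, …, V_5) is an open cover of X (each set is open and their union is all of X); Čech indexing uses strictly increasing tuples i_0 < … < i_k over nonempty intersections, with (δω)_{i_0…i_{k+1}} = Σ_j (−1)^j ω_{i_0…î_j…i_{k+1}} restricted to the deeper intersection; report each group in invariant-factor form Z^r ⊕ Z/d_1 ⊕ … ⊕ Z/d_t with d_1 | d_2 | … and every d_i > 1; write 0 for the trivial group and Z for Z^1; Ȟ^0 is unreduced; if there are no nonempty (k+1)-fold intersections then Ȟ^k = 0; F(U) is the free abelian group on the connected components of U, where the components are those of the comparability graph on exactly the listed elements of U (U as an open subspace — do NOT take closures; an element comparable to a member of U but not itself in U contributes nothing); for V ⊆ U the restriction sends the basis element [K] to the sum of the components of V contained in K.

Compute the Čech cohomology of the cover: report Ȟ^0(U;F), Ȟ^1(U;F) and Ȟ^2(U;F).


Ȟ^0(U;F) ≅ Z^4, Ȟ^1(U;F) ≅ 0 and Ȟ^2(U;F) ≅ 0

cover nerve:
  V12={b,d,e} V13={b,d,e} V14={c,d,e} V15={d,e} V23={b,d,e} V24={d,e} V25={d,e} V34={d,e} V35={d,e} V45={d,e}
  V123={b,d,e} V124={d,e} V125={d,e} V134={d,e} V135={d,e} V145={d,e} V234={d,e} V235={d,e} V245={d,e} V345={d,e}
  V1234={d,e} V1235={d,e} V1245={d,e} V1345={d,e} V2345={d,e}
  V12345={d,e}
components per intersection:
  V1: {b,d} {c} {e}
  V2: {b,d} {e}
  V3: {a} {b,d} {e}
  V4: {c} {d} {e}
  V5: {d} {e}
  V12: {b,d} {e}
  V13: {b,d} {e}
  V14: {c} {d} {e}
  V15: {d} {e}
  V23: {b,d} {e}
  V24: {d} {e}
  V25: {d} {e}
  V34: {d} {e}
  V35: {d} {e}
  V45: {d} {e}
  V123: {b,d} {e}
  V124: {d} {e}
  V125: {d} {e}
  V134: {d} {e}
  V135: {d} {e}
  V145: {d} {e}
  V234: {d} {e}
  V235: {d} {e}
  V245: {d} {e}
  V345: {d} {e}
  V1234: {d} {e}
  V1235: {d} {e}
  V1245: {d} {e}
  V1345: {d} {e}
  V2345: {d} {e}
  V12345: {d} {e}
C dims 13,21,20,10; δ0: rk 9, SNF 1^9; δ1: rk 12, SNF 1^12; δ2: rk 8, SNF 1^8
Ȟ^0: (13−9)−0=4 ⇒ Z^4
Ȟ^1: (21−12)−9=0 ⇒ 0
Ȟ^2: (20−8)−12=0 ⇒ 0


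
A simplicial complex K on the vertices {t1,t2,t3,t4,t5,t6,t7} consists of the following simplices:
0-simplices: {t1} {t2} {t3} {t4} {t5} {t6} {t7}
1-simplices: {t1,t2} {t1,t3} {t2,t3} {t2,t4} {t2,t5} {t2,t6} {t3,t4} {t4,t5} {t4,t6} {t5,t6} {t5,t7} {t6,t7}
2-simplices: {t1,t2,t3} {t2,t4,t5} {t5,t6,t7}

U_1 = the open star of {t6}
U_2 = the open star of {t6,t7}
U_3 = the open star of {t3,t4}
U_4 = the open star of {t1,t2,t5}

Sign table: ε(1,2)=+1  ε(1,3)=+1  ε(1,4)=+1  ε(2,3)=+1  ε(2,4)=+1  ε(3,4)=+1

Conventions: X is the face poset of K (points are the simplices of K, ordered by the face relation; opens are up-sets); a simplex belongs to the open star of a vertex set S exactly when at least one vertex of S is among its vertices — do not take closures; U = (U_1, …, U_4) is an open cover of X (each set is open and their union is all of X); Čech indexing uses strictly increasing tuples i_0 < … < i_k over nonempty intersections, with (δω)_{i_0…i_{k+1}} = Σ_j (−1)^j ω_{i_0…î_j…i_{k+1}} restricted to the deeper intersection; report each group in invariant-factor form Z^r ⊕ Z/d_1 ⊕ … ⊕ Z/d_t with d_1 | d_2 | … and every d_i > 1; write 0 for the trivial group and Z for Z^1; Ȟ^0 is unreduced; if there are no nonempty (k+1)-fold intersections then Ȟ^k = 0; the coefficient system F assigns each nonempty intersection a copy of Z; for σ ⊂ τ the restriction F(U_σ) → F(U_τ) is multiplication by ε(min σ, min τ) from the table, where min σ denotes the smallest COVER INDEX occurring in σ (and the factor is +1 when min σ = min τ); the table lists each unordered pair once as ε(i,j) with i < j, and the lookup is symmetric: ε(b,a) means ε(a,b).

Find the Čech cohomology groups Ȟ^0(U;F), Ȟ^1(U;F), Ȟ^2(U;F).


Ȟ^0 ≅ Z, Ȟ^1 ≅ Z and Ȟ^2 ≅ 0

nerve of the cover:
  U1={{t6},{t2,t6},{t4,t6},{t5,t6},{t6,t7},{t5,t6,t7}} U2={{t6},{t7},{t2,t6},{t4,t6},{t5,t6},{t5,t7},{t6,t7},{t5,t6,t7}} U3={{t3},{t4},{t1,t3},{t2,t3},{t2,t4},{t3,t4},{t4,t5},{t4,t6},{t1,t2,t3},{t2,t4,t5}} U4={{t1},{t2},{t5},{t1,t2},{t1,t3},{t2,t3},{t2,t4},{t2,t5},{t2,t6},{t4,t5},{t5,t6},{t5,t7},{t1,t2,t3},{t2,t4,t5},{t5,t6,t7}}
  U12={{t6},{t2,t6},{t4,t6},{t5,t6},{t6,t7},{t5,t6,t7}} U13={{t4,t6}} U14={{t2,t6},{t5,t6},{t5,t6,t7}} U23={{t4,t6}} U24={{t2,t6},{t5,t6},{t5,t7},{t5,t6,t7}} U34={{t1,t3},{t2,t3},{t2,t4},{t4,t5},{t1,t2,t3},{t2,t4,t5}}
  U123={{t4,t6}} U124={{t2,t6},{t5,t6},{t5,t6,t7}}
C dims 4,6,2; δ0: rk 3, SNF 1^3; δ1: rk 2, SNF 1^2
Ȟ^0 = (4 − 3) − 0 = 1, so Ȟ^0 ≅ Z
Ȟ^1 = (6 − 2) − 3 = 1, so Ȟ^1 ≅ Z
Ȟ^2 = (2 − 0) − 2 = 0, so Ȟ^2 ≅ 0


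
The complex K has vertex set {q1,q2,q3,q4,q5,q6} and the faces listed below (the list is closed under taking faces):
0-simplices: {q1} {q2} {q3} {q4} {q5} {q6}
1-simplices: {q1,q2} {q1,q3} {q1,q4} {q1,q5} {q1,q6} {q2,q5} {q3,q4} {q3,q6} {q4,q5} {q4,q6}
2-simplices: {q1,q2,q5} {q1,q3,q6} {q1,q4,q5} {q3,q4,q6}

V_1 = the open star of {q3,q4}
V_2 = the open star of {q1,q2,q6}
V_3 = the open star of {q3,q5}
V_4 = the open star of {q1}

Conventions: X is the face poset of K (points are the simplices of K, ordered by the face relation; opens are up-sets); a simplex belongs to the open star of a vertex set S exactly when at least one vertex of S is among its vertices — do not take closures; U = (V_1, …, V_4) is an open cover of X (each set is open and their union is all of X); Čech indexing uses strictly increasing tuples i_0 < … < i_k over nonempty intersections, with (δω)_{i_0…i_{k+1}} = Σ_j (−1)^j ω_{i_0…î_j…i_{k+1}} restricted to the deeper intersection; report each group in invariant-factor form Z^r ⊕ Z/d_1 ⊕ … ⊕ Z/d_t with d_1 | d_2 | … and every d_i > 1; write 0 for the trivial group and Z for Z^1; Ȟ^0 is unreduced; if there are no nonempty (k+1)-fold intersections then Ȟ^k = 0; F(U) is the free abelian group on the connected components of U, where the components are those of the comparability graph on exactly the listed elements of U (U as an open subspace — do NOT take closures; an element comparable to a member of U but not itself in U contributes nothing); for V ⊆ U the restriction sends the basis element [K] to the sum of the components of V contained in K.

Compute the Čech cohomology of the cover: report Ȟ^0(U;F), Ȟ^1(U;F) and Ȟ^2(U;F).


Ȟ^0(U;F) ≅ Z, Ȟ^1(U;F) ≅ Z and Ȟ^2(U;F) ≅ 0

nerve simplices:
  V1={{q3},{q4},{q1,q3},{q1,q4},{q3,q4},{q3,q6},{q4,q5},{q4,q6},{q1,q3,q6},{q1,q4,q5},{q3,q4,q6}} V2={{q1},{q2},{q6},{q1,q2},{q1,q3},{q1,q4},{q1,q5},{q1,q6},{q2,q5},{q3,q6},{q4,q6},{q1,q2,q5},{q1,q3,q6},{q1,q4,q5},{q3,q4,q6}} V3={{q3},{q5},{q1,q3},{q1,q5},{q2,q5},{q3,q4},{q3,q6},{q4,q5},{q1,q2,q5},{q1,q3,q6},{q1,q4,q5},{q3,q4,q6}} V4={{q1},{q1,q2},{q1,q3},{q1,q4},{q1,q5},{q1,q6},{q1,q2,q5},{q1,q3,q6},{q1,q4,q5}}
  V12={{q1,q3},{q1,q4},{q3,q6},{q4,q6},{q1,q3,q6},{q1,q4,q5},{q3,q4,q6}} V13={{q3},{q1,q3},{q3,q4},{q3,q6},{q4,q5},{q1,q3,q6},{q1,q4,q5},{q3,q4,q6}} V14={{q1,q3},{q1,q4},{q1,q3,q6},{q1,q4,q5}} V23={{q1,q3},{q1,q5},{q2,q5},{q3,q6},{q1,q2,q5},{q1,q3,q6},{q1,q4,q5},{q3,q4,q6}} V24={{q1},{q1,q2},{q1,q3},{q1,q4},{q1,q5},{q1,q6},{q1,q2,q5},{q1,q3,q6},{q1,q4,q5}} V34={{q1,q3},{q1,q5},{q1,q2,q5},{q1,q3,q6},{q1,q4,q5}}
  V123={{q1,q3},{q3,q6},{q1,q3,q6},{q1,q4,q5},{q3,q4,q6}} V124={{q1,q3},{q1,q4},{q1,q3,q6},{q1,q4,q5}} V134={{q1,q3},{q1,q3,q6},{q1,q4,q5}} V234={{q1,q3},{q1,q5},{q1,q2,q5},{q1,q3,q6},{q1,q4,q5}}
  V1234={{q1,q3},{q1,q3,q6},{q1,q4,q5}}
components per intersection:
  V1: {{q3},{q4},{q1,q3},{q1,q4},{q3,q4},{q3,q6},{q4,q5},{q4,q6},{q1,q3,q6},{q1,q4,q5},{q3,q4,q6}}
  V2: {{q1},{q2},{q6},{q1,q2},{q1,q3},{q1,q4},{q1,q5},{q1,q6},{q2,q5},{q3,q6},{q4,q6},{q1,q2,q5},{q1,q3,q6},{q1,q4,q5},{q3,q4,q6}}
  V3: {{q3},{q1,q3},{q3,q4},{q3,q6},{q1,q3,q6},{q3,q4,q6}} {{q5},{q1,q5},{q2,q5},{q4,q5},{q1,q2,q5},{q1,q4,q5}}
  V4: {{q1},{q1,q2},{q1,q3},{q1,q4},{q1,q5},{q1,q6},{q1,q2,q5},{q1,q3,q6},{q1,q4,q5}}
  V12: {{q1,q3},{q3,q6},{q4,q6},{q1,q3,q6},{q3,q4,q6}} {{q1,q4},{q1,q4,q5}}
  V13: {{q3},{q1,q3},{q3,q4},{q3,q6},{q1,q3,q6},{q3,q4,q6}} {{q4,q5},{q1,q4,q5}}
  V14: {{q1,q3},{q1,q3,q6}} {{q1,q4},{q1,q4,q5}}
  V23: {{q1,q3},{q3,q6},{q1,q3,q6},{q3,q4,q6}} {{q1,q5},{q2,q5},{q1,q2,q5},{q1,q4,q5}}
  V24: {{q1},{q1,q2},{q1,q3},{q1,q4},{q1,q5},{q1,q6},{q1,q2,q5},{q1,q3,q6},{q1,q4,q5}}
  V34: {{q1,q3},{q1,q3,q6}} {{q1,q5},{q1,q2,q5},{q1,q4,q5}}
  V123: {{q1,q3},{q3,q6},{q1,q3,q6},{q3,q4,q6}} {{q1,q4,q5}}
  V124: {{q1,q3},{q1,q3,q6}} {{q1,q4},{q1,q4,q5}}
  V134: {{q1,q3},{q1,q3,q6}} {{q1,q4,q5}}
  V234: {{q1,q3},{q1,q3,q6}} {{q1,q5},{q1,q2,q5},{q1,q4,q5}}
  V1234: {{q1,q3},{q1,q3,q6}} {{q1,q4,q5}}
C dims 5,11,8,2; δ0: rk 4, SNF 1^4; δ1: rk 6, SNF 1^6; δ2: rk 2, SNF 1^2
degree 0: 5−4−0 = 1 → Ȟ^0 ≅ Z
degree 1: 11−6−4 = 1 → Ȟ^1 ≅ Z
degree 2: 8−2−6 = 0 → Ȟ^2 ≅ 0


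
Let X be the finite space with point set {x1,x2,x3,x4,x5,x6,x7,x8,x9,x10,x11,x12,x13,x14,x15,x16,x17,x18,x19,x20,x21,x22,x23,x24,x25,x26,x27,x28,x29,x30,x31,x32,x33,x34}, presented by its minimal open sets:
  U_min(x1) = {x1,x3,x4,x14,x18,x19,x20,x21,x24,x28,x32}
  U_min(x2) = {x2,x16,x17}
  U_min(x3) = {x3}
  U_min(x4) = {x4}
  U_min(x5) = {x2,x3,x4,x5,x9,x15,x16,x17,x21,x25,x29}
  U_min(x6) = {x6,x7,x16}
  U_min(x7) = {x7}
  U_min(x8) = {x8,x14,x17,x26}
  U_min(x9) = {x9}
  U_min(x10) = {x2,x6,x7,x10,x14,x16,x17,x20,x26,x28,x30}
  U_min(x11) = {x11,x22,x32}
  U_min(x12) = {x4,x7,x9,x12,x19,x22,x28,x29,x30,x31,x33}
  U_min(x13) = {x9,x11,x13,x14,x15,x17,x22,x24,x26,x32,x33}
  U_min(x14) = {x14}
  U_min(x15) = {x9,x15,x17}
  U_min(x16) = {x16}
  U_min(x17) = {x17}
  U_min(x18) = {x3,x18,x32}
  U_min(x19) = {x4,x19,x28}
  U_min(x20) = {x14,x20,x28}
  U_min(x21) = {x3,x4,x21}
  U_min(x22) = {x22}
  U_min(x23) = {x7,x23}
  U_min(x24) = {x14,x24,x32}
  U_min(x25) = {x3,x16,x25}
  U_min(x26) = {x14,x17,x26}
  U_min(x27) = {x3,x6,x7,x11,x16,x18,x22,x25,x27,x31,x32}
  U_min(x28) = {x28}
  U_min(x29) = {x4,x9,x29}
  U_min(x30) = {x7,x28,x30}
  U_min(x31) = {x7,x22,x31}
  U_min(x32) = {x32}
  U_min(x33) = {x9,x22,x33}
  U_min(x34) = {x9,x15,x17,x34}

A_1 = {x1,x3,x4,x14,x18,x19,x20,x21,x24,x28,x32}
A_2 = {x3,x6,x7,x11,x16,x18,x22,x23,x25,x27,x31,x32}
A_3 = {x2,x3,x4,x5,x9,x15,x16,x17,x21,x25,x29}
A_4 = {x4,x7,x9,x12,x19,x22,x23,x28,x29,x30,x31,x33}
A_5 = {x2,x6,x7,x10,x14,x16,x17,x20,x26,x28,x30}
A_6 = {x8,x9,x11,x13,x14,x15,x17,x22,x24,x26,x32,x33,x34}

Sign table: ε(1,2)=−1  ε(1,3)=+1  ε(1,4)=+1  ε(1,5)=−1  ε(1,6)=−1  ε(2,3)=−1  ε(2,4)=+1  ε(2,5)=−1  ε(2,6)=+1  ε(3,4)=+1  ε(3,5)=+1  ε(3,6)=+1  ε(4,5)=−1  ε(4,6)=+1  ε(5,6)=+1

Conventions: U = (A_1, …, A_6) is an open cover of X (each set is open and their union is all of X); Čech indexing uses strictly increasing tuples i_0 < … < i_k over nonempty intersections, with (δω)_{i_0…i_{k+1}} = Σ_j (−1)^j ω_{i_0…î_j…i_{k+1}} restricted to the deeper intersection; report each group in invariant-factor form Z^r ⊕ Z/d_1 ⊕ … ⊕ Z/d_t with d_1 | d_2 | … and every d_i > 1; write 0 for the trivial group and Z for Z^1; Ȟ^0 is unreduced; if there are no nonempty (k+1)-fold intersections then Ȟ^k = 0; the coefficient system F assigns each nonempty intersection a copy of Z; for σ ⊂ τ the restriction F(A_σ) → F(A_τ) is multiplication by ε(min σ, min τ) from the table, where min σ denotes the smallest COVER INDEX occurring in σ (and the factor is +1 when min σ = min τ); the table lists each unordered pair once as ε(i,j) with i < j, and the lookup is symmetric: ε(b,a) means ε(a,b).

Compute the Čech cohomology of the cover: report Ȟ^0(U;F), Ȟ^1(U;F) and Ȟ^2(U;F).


cover nerve:
  A12={x3,x18,x32} A13={x3,x4,x21} A14={x4,x19,x28} A15={x14,x20,x28} A16={x14,x24,x32} A23={x3,x16,x25} A24={x7,x22,x23,x31} A25={x6,x7,x16} A26={x11,x22,x32} A34={x4,x9,x29} A35={x2,x16,x17} A36={x9,x15,x17} A45={x7,x28,x30} A46={x9,x22,x33} A56={x14,x17,x26}
  A123={x3} A126={x32} A134={x4} A145={x28} A156={x14} A235={x16} A245={x7} A246={x22} A346={x9} A356={x17}
C dims 6,15,10; δ0: rk 6, SNF 1^5·2; δ1: rk 9, SNF 1^9
Ȟ^0: (6−6)−0=0 ⇒ 0
Ȟ^1: (15−9)−6=0 plus torsion [2] ⇒ Z/2
Ȟ^2: (10−0)−9=1 ⇒ Z

Ȟ^0(U;F) ≅ 0,  Ȟ^1(U;F) ≅ Z/2,  Ȟ^2(U;F) ≅ Z


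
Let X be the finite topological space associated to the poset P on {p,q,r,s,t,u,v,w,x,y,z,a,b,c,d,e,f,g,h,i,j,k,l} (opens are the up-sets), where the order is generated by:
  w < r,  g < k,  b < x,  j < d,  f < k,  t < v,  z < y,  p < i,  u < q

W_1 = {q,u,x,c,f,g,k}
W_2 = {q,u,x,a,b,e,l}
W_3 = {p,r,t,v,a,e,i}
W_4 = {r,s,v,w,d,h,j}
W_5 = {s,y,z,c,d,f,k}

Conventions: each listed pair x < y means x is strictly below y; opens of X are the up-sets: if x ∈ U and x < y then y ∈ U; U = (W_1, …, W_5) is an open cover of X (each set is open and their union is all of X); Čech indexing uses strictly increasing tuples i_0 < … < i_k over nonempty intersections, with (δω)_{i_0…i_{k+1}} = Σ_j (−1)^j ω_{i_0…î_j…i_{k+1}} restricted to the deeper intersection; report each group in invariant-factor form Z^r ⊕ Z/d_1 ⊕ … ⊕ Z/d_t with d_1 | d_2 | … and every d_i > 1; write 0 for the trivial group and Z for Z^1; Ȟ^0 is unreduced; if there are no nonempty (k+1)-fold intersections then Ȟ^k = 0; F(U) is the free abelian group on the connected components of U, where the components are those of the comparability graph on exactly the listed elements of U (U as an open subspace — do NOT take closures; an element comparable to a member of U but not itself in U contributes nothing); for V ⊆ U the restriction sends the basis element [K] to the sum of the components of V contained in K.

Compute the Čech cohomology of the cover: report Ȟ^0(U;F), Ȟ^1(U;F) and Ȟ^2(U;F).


Ȟ^0 ≅ Z^14,  Ȟ^1 ≅ 0,  Ȟ^2 ≅ 0

intersection data:
  W12={q,u,x} W15={c,f,k} W23={a,e} W34={r,v} W45={s,d}
components per intersection:
  W1: {q,u} {x} {c} {f,g,k}
  W2: {q,u} {x,b} {a} {e} {l}
  W3: {p,i} {r} {t,v} {a} {e}
  W4: {r,w} {s} {v} {d,j} {h}
  W5: {s} {y,z} {c} {d} {f,k}
  W12: {q,u} {x}
  W15: {c} {f,k}
  W23: {a} {e}
  W34: {r} {v}
  W45: {s} {d}
C dims 24,10; δ0: rk 10, SNF 1^10
Ȟ^0 = (24 − 10) − 0 = 14, so Ȟ^0 ≅ Z^14
Ȟ^1 = (10 − 0) − 10 = 0, so Ȟ^1 ≅ 0
Ȟ^2 = (0 − 0) − 0 = 0, so Ȟ^2 ≅ 0


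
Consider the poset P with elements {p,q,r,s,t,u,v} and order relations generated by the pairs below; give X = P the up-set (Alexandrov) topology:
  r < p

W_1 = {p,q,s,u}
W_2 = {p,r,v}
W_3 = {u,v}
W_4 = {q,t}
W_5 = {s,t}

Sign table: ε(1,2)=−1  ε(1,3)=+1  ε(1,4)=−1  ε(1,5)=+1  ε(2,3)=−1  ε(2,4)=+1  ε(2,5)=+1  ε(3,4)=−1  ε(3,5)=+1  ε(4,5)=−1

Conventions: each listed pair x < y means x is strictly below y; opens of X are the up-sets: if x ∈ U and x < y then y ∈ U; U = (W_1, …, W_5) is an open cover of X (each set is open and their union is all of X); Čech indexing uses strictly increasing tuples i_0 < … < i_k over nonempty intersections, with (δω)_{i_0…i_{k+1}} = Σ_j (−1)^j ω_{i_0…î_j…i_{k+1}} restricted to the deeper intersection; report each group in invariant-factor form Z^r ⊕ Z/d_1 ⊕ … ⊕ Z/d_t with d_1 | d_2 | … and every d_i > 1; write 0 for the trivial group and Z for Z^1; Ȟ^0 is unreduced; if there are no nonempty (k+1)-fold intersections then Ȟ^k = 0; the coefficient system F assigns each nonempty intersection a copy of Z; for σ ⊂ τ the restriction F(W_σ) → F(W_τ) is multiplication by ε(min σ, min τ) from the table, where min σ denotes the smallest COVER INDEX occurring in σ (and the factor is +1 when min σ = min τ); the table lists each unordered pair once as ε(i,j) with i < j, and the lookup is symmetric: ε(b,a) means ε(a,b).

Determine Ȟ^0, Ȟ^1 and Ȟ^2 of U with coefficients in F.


nerve of the cover:
  W12={p} W13={u} W14={q} W15={s} W23={v} W45={t}
C dims 5,6; δ0: rk 4, SNF 1^4
Ȟ^0 = (5 − 4) − 0 = 1, so Ȟ^0 ≅ Z
Ȟ^1 = (6 − 0) − 4 = 2, so Ȟ^1 ≅ Z^2
Ȟ^2 = (0 − 0) − 0 = 0, so Ȟ^2 ≅ 0

Ȟ^0 = Z; Ȟ^1 = Z^2; Ȟ^2 = 0


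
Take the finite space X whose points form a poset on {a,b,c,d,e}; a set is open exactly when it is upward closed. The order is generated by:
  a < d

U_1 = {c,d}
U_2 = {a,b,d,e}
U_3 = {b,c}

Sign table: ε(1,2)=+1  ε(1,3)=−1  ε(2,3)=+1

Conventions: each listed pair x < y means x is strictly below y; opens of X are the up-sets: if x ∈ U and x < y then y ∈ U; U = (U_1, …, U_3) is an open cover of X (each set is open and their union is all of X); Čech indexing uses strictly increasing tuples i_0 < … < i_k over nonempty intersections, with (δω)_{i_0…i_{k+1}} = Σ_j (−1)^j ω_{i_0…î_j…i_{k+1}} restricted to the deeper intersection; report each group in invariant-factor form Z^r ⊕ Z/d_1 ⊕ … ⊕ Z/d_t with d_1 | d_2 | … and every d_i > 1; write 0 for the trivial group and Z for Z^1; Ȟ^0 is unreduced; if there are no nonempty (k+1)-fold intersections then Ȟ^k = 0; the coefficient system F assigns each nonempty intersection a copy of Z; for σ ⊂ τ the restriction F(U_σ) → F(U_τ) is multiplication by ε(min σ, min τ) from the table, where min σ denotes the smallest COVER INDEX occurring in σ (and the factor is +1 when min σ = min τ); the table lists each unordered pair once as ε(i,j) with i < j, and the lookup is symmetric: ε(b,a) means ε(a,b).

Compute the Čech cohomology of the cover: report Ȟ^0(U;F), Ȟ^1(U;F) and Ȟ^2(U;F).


Ȟ^0 = 0, Ȟ^1 = Z/2 and Ȟ^2 = 0

nonempty overlaps:
  U12={d} U13={c} U23={b}
C dims 3,3; δ0: rk 3, SNF 1^2·2
degree 0: 3−3−0 = 0 → Ȟ^0 ≅ 0
degree 1: 3−0−3 = 0 plus torsion [2] → Ȟ^1 ≅ Z/2
degree 2: 0−0−0 = 0 → Ȟ^2 ≅ 0


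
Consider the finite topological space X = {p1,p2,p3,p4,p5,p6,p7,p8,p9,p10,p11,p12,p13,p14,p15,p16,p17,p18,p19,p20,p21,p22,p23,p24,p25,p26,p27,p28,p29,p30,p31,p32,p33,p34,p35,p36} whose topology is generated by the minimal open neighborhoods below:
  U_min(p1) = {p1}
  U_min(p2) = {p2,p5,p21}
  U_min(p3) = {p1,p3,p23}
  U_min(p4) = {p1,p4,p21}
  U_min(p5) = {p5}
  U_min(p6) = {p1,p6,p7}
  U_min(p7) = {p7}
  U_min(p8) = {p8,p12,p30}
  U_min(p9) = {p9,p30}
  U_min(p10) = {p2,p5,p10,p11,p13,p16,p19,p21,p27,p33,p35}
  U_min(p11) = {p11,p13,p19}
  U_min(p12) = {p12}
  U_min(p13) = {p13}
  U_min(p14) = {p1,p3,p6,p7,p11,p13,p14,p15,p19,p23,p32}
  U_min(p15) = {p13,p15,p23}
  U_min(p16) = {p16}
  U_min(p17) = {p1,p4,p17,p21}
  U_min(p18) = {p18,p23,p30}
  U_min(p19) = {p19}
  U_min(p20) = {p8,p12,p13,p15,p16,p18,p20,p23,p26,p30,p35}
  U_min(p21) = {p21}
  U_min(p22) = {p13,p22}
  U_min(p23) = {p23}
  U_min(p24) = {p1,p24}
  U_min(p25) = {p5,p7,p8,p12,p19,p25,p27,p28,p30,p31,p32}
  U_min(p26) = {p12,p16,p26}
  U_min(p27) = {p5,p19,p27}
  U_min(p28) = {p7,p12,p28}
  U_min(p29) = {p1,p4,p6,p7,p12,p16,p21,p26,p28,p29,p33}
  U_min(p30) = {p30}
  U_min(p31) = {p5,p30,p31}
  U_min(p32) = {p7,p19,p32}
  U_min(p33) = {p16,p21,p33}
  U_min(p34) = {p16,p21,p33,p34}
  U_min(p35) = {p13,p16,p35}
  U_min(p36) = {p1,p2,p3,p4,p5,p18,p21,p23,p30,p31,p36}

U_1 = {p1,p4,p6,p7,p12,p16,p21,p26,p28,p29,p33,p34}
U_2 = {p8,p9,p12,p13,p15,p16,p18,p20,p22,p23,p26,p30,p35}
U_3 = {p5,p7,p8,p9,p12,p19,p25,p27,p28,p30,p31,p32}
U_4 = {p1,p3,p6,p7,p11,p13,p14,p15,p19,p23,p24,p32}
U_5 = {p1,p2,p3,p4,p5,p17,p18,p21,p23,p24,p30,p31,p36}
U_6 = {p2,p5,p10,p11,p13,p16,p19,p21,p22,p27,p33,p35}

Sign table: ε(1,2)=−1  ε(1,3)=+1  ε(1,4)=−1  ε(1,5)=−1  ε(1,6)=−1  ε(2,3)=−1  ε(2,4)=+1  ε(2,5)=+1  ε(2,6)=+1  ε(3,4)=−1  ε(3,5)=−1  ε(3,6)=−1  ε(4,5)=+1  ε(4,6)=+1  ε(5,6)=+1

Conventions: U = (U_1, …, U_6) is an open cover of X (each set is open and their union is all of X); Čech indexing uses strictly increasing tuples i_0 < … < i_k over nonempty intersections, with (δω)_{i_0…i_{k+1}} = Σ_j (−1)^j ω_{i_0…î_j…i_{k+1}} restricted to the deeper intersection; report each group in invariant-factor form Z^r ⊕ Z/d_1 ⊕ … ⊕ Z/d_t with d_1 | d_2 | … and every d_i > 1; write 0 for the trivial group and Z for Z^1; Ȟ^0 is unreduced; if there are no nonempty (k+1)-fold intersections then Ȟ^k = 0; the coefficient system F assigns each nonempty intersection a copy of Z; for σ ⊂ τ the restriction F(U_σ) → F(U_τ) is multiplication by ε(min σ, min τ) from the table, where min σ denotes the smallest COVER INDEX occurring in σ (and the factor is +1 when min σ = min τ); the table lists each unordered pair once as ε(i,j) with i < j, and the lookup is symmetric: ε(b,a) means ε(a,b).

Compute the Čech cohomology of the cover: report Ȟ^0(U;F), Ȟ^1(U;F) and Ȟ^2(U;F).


nonempty overlaps:
  U12={p12,p16,p26} U13={p7,p12,p28} U14={p1,p6,p7} U15={p1,p4,p21} U16={p16,p21,p33} U23={p8,p9,p12,p30} U24={p13,p15,p23} U25={p18,p23,p30} U26={p13,p16,p22,p35} U34={p7,p19,p32} U35={p5,p30,p31} U36={p5,p19,p27} U45={p1,p3,p23,p24} U46={p11,p13,p19} U56={p2,p5,p21}
  U123={p12} U126={p16} U134={p7} U145={p1} U156={p21} U235={p30} U245={p23} U246={p13} U346={p19} U356={p5}
C dims 6,15,10; δ0: rk 5, SNF 1^5; δ1: rk 10, SNF 1^9·2
degree 0: 6−5−0 = 1 → Ȟ^0 ≅ Z
degree 1: 15−10−5 = 0 → Ȟ^1 ≅ 0
degree 2: 10−0−10 = 0 plus torsion [2] → Ȟ^2 ≅ Z/2

Ȟ^0(U;F) ≅ Z,  Ȟ^1(U;F) ≅ 0,  Ȟ^2(U;F) ≅ Z/2


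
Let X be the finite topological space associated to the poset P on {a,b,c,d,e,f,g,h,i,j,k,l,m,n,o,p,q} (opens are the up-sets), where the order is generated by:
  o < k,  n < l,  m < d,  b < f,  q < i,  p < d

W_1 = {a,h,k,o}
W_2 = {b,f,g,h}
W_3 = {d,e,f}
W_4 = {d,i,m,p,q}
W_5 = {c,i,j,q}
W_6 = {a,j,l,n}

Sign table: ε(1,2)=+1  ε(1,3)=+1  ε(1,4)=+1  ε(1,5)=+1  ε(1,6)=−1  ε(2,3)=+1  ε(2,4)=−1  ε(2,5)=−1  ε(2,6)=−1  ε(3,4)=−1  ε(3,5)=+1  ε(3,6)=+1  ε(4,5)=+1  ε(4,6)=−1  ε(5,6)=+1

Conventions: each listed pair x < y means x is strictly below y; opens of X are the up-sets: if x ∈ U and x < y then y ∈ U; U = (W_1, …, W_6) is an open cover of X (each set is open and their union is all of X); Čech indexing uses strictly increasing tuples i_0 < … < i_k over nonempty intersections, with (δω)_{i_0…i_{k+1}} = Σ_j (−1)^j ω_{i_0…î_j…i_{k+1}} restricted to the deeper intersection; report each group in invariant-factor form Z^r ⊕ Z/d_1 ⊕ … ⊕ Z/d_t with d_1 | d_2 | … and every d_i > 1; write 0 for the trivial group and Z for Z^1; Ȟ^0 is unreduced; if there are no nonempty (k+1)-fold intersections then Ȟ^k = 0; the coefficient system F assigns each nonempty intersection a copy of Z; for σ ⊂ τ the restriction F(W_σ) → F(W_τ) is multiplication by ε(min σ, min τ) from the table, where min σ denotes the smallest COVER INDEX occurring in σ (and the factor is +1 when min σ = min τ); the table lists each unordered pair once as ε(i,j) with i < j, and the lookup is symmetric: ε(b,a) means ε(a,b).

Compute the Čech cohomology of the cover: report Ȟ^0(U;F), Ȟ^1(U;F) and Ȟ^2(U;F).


nerve of the cover:
  W12={h} W16={a} W23={f} W34={d} W45={i,q} W56={j}
C dims 6,6; δ0: rk 5, SNF 1^5
Ȟ^0 = (6 − 5) − 0 = 1, so Ȟ^0 ≅ Z
Ȟ^1 = (6 − 0) − 5 = 1, so Ȟ^1 ≅ Z
Ȟ^2 = (0 − 0) − 0 = 0, so Ȟ^2 ≅ 0

Ȟ^0(U;F) ≅ Z,  Ȟ^1(U;F) ≅ Z,  Ȟ^2(U;F) ≅ 0


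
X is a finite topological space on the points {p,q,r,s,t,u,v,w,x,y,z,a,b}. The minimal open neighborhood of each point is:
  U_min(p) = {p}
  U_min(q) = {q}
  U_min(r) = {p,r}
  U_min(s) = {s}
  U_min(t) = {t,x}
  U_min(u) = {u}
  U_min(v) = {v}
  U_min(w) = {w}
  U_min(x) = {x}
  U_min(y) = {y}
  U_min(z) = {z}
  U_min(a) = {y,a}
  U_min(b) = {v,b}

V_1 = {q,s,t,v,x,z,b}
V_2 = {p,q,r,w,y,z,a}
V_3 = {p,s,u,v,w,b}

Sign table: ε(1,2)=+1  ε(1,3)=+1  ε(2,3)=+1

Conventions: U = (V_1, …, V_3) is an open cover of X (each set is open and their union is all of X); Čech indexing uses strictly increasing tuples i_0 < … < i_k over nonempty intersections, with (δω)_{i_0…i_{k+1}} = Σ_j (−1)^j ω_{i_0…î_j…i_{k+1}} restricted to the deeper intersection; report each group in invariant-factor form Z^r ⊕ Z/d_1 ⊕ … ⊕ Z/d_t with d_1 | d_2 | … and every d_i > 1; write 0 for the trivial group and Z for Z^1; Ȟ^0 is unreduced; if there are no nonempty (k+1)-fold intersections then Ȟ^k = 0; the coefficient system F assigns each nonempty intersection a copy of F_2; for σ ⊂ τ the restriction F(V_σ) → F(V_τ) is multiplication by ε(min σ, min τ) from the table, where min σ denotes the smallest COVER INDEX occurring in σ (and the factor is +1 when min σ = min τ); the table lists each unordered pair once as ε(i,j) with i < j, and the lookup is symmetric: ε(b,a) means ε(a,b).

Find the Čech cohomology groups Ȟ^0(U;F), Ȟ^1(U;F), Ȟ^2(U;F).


cover nerve:
  V12={q,z} V13={s,v,b} V23={p,w}
C dims 3,3; δ0: rk_F2 2
Ȟ^0: (3−2)−0=1 ⇒ Z/2
Ȟ^1: (3−0)−2=1 ⇒ Z/2
Ȟ^2: (0−0)−0=0 ⇒ 0

Ȟ^0 = Z/2,  Ȟ^1 = Z/2,  Ȟ^2 = 0


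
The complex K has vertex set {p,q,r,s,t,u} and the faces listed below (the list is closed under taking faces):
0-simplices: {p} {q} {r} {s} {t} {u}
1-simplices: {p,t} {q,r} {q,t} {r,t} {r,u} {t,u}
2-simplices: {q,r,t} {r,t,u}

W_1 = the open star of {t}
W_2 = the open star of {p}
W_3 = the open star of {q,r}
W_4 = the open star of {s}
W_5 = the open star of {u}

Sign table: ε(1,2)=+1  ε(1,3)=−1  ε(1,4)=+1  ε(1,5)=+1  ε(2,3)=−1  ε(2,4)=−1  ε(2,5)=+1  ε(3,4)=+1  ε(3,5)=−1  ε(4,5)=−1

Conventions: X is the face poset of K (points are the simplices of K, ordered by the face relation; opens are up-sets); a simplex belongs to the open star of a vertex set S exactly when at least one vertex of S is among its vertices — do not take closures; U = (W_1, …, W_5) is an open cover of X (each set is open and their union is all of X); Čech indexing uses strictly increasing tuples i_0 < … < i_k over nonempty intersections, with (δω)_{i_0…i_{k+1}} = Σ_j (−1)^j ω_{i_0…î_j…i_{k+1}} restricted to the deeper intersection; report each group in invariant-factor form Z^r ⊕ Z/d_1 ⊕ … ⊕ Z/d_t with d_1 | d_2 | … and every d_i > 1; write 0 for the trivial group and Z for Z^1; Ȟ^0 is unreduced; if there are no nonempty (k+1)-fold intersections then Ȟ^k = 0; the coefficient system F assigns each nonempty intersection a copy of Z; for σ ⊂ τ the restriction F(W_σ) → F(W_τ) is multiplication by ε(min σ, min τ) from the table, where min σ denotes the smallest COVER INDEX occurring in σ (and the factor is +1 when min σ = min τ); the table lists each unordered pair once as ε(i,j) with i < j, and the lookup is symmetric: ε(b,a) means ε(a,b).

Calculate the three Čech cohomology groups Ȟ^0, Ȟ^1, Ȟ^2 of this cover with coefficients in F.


nonempty intersections:
  W1={{t},{p,t},{q,t},{r,t},{t,u},{q,r,t},{r,t,u}} W2={{p},{p,t}} W3={{q},{r},{q,r},{q,t},{r,t},{r,u},{q,r,t},{r,t,u}} W4={{s}} W5={{u},{r,u},{t,u},{r,t,u}}
  W12={{p,t}} W13={{q,t},{r,t},{q,r,t},{r,t,u}} W15={{t,u},{r,t,u}} W35={{r,u},{r,t,u}}
  W135={{r,t,u}}
C dims 5,4,1; δ0: rk 3, SNF 1^3; δ1: rk 1, SNF 1^1
Ȟ^0: (5−3)−0=2 ⇒ Z^2
Ȟ^1: (4−1)−3=0 ⇒ 0
Ȟ^2: (1−0)−1=0 ⇒ 0

Ȟ^0 ≅ Z^2,  Ȟ^1 ≅ 0,  Ȟ^2 ≅ 0


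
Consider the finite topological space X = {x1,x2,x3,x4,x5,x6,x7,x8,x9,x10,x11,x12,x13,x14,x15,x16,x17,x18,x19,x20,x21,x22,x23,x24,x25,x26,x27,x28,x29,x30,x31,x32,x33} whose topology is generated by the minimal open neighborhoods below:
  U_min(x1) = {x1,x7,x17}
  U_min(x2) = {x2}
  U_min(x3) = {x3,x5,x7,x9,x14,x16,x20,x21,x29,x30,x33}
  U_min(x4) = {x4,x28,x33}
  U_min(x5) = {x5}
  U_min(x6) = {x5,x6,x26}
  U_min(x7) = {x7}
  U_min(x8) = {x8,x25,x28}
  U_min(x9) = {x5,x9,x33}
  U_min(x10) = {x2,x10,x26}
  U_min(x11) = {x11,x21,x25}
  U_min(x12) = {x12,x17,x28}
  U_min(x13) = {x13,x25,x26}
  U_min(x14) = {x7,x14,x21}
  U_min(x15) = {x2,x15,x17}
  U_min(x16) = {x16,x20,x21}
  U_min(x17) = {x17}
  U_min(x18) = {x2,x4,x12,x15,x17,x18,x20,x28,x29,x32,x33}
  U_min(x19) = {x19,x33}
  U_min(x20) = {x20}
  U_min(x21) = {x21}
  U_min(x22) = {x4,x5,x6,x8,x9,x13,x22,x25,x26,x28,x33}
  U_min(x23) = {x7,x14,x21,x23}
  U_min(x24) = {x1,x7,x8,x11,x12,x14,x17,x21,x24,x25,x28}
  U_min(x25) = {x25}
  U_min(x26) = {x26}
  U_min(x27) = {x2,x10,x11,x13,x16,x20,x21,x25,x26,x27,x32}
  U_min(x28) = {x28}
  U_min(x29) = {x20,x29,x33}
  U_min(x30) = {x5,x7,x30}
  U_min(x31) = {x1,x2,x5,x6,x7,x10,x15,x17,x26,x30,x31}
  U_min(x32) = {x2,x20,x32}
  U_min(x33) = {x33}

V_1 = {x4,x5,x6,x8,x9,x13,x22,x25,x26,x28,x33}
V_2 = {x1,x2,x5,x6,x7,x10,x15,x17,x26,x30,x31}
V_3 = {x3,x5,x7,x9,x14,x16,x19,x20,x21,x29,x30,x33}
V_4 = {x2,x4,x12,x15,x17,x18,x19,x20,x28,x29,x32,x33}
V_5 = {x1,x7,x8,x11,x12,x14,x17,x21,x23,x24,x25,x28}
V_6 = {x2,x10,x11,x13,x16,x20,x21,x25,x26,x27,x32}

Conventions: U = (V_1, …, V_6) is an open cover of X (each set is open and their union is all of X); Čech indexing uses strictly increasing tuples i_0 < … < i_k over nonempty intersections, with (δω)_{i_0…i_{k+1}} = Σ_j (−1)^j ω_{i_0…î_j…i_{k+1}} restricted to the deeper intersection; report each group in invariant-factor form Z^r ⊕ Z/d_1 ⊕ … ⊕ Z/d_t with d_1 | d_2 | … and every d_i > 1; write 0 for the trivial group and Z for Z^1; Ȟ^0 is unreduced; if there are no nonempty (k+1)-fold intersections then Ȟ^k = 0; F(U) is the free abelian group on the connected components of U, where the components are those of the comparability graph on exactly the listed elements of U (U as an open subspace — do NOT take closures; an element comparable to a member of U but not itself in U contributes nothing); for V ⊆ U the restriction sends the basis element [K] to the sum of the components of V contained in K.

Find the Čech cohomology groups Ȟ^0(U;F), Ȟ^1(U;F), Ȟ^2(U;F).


intersection data:
  V12={x5,x6,x26} V13={x5,x9,x33} V14={x4,x28,x33} V15={x8,x25,x28} V16={x13,x25,x26} V23={x5,x7,x30} V24={x2,x15,x17} V25={x1,x7,x17} V26={x2,x10,x26} V34={x19,x20,x29,x33} V35={x7,x14,x21} V36={x16,x20,x21} V45={x12,x17,x28} V46={x2,x20,x32} V56={x11,x21,x25}
  V123={x5} V126={x26} V134={x33} V145={x28} V156={x25} V235={x7} V245={x17} V246={x2} V346={x20} V356={x21}
components per intersection:
  V1: {x4,x5,x6,x8,x9,x13,x22,x25,x26,x28,x33}
  V2: {x1,x2,x5,x6,x7,x10,x15,x17,x26,x30,x31}
  V3: {x3,x5,x7,x9,x14,x16,x19,x20,x21,x29,x30,x33}
  V4: {x2,x4,x12,x15,x17,x18,x19,x20,x28,x29,x32,x33}
  V5: {x1,x7,x8,x11,x12,x14,x17,x21,x23,x24,x25,x28}
  V6: {x2,x10,x11,x13,x16,x20,x21,x25,x26,x27,x32}
  V12: {x5,x6,x26}
  V13: {x5,x9,x33}
  V14: {x4,x28,x33}
  V15: {x8,x25,x28}
  V16: {x13,x25,x26}
  V23: {x5,x7,x30}
  V24: {x2,x15,x17}
  V25: {x1,x7,x17}
  V26: {x2,x10,x26}
  V34: {x19,x20,x29,x33}
  V35: {x7,x14,x21}
  V36: {x16,x20,x21}
  V45: {x12,x17,x28}
  V46: {x2,x20,x32}
  V56: {x11,x21,x25}
  V123: {x5}
  V126: {x26}
  V134: {x33}
  V145: {x28}
  V156: {x25}
  V235: {x7}
  V245: {x17}
  V246: {x2}
  V346: {x20}
  V356: {x21}
C dims 6,15,10; δ0: rk 5, SNF 1^5; δ1: rk 10, SNF 1^9·2
Ȟ^0 = (6 − 5) − 0 = 1, so Ȟ^0 ≅ Z
Ȟ^1 = (15 − 10) − 5 = 0, so Ȟ^1 ≅ 0
Ȟ^2 = (10 − 0) − 10 = 0 plus torsion [2], so Ȟ^2 ≅ Z/2

Ȟ^0(U;F) ≅ Z, Ȟ^1(U;F) ≅ 0, Ȟ^2(U;F) ≅ Z/2
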